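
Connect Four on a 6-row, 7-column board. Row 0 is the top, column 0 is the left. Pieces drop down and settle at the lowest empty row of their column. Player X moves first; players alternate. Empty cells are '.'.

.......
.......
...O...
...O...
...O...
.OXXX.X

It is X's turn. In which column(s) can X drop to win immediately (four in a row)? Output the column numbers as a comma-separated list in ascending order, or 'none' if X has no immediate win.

col 0: drop X → no win
col 1: drop X → no win
col 2: drop X → no win
col 3: drop X → no win
col 4: drop X → no win
col 5: drop X → WIN!
col 6: drop X → no win

Answer: 5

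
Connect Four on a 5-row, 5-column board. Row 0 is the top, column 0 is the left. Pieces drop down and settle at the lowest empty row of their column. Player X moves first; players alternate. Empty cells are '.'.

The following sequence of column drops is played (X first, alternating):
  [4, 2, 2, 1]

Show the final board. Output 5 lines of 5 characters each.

Move 1: X drops in col 4, lands at row 4
Move 2: O drops in col 2, lands at row 4
Move 3: X drops in col 2, lands at row 3
Move 4: O drops in col 1, lands at row 4

Answer: .....
.....
.....
..X..
.OO.X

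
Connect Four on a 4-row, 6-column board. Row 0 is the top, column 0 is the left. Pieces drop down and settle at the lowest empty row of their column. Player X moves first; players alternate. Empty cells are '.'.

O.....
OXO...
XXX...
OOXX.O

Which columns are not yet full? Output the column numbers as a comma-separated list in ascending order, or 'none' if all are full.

col 0: top cell = 'O' → FULL
col 1: top cell = '.' → open
col 2: top cell = '.' → open
col 3: top cell = '.' → open
col 4: top cell = '.' → open
col 5: top cell = '.' → open

Answer: 1,2,3,4,5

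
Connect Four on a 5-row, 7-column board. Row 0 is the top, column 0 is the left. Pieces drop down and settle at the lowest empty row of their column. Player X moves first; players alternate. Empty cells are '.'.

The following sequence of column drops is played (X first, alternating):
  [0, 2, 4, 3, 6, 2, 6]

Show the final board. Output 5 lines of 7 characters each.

Move 1: X drops in col 0, lands at row 4
Move 2: O drops in col 2, lands at row 4
Move 3: X drops in col 4, lands at row 4
Move 4: O drops in col 3, lands at row 4
Move 5: X drops in col 6, lands at row 4
Move 6: O drops in col 2, lands at row 3
Move 7: X drops in col 6, lands at row 3

Answer: .......
.......
.......
..O...X
X.OOX.X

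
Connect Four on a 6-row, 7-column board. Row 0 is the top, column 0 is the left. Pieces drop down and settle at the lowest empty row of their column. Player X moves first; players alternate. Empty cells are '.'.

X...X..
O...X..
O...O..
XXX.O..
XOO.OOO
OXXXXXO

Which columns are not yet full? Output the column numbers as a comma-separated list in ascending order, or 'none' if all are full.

Answer: 1,2,3,5,6

Derivation:
col 0: top cell = 'X' → FULL
col 1: top cell = '.' → open
col 2: top cell = '.' → open
col 3: top cell = '.' → open
col 4: top cell = 'X' → FULL
col 5: top cell = '.' → open
col 6: top cell = '.' → open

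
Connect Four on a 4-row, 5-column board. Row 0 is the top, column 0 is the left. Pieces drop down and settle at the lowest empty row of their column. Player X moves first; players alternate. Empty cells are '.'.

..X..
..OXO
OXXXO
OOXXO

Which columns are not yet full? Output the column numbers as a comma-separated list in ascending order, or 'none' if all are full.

Answer: 0,1,3,4

Derivation:
col 0: top cell = '.' → open
col 1: top cell = '.' → open
col 2: top cell = 'X' → FULL
col 3: top cell = '.' → open
col 4: top cell = '.' → open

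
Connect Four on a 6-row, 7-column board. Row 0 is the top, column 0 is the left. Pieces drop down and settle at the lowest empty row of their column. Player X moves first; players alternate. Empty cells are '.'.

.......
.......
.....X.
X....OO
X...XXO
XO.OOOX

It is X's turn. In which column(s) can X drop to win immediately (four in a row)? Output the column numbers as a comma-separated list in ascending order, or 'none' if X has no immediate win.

col 0: drop X → WIN!
col 1: drop X → no win
col 2: drop X → no win
col 3: drop X → no win
col 4: drop X → no win
col 5: drop X → no win
col 6: drop X → no win

Answer: 0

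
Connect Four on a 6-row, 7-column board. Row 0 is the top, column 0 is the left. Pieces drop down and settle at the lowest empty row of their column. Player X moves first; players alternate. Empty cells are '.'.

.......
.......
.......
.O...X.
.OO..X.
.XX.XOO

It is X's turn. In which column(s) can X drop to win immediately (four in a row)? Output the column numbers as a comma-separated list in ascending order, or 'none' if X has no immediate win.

col 0: drop X → no win
col 1: drop X → no win
col 2: drop X → no win
col 3: drop X → WIN!
col 4: drop X → no win
col 5: drop X → no win
col 6: drop X → no win

Answer: 3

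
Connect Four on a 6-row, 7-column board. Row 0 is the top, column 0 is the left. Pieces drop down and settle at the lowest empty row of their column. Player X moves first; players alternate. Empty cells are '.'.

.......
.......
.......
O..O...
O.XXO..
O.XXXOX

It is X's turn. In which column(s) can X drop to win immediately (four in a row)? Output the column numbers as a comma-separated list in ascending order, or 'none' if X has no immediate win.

Answer: 1

Derivation:
col 0: drop X → no win
col 1: drop X → WIN!
col 2: drop X → no win
col 3: drop X → no win
col 4: drop X → no win
col 5: drop X → no win
col 6: drop X → no win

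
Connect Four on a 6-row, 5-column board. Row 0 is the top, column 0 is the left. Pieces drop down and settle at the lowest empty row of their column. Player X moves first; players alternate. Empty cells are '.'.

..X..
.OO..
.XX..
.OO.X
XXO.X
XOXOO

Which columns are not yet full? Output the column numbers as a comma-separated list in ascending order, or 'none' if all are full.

Answer: 0,1,3,4

Derivation:
col 0: top cell = '.' → open
col 1: top cell = '.' → open
col 2: top cell = 'X' → FULL
col 3: top cell = '.' → open
col 4: top cell = '.' → open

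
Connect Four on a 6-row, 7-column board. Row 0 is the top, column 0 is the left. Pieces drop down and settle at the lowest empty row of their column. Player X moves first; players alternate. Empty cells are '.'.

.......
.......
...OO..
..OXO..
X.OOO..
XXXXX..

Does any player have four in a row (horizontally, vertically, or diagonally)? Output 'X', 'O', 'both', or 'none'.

X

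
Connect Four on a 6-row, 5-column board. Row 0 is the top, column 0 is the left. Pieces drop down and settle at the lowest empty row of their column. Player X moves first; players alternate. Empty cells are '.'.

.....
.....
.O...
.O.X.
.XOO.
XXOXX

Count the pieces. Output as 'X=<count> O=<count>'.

X=6 O=5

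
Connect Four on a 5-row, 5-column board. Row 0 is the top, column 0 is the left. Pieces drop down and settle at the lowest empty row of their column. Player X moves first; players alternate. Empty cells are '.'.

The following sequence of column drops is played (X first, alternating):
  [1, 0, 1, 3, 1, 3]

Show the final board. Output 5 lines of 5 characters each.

Move 1: X drops in col 1, lands at row 4
Move 2: O drops in col 0, lands at row 4
Move 3: X drops in col 1, lands at row 3
Move 4: O drops in col 3, lands at row 4
Move 5: X drops in col 1, lands at row 2
Move 6: O drops in col 3, lands at row 3

Answer: .....
.....
.X...
.X.O.
OX.O.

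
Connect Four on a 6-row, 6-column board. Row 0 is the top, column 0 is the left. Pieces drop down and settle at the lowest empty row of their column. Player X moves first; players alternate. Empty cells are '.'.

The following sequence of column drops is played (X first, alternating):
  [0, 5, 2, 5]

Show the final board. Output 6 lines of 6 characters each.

Move 1: X drops in col 0, lands at row 5
Move 2: O drops in col 5, lands at row 5
Move 3: X drops in col 2, lands at row 5
Move 4: O drops in col 5, lands at row 4

Answer: ......
......
......
......
.....O
X.X..O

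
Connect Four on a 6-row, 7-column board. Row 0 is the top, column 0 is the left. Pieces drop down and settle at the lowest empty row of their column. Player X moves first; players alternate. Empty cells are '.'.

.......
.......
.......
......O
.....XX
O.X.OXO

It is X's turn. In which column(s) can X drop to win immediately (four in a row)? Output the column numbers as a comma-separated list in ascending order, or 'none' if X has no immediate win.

col 0: drop X → no win
col 1: drop X → no win
col 2: drop X → no win
col 3: drop X → no win
col 4: drop X → no win
col 5: drop X → no win
col 6: drop X → no win

Answer: none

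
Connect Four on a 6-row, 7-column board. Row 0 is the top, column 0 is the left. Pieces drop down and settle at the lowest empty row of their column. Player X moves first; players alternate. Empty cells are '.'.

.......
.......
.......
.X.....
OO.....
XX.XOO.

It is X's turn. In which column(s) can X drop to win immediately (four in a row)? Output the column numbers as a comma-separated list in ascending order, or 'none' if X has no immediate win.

col 0: drop X → no win
col 1: drop X → no win
col 2: drop X → WIN!
col 3: drop X → no win
col 4: drop X → no win
col 5: drop X → no win
col 6: drop X → no win

Answer: 2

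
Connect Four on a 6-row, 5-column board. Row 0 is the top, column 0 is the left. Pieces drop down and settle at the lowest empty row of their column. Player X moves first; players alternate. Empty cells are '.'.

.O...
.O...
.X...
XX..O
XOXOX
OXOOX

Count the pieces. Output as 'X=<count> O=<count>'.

X=8 O=8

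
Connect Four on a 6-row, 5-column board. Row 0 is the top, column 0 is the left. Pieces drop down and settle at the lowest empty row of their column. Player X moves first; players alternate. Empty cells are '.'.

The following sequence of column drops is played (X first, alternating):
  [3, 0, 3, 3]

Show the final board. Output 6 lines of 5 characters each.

Move 1: X drops in col 3, lands at row 5
Move 2: O drops in col 0, lands at row 5
Move 3: X drops in col 3, lands at row 4
Move 4: O drops in col 3, lands at row 3

Answer: .....
.....
.....
...O.
...X.
O..X.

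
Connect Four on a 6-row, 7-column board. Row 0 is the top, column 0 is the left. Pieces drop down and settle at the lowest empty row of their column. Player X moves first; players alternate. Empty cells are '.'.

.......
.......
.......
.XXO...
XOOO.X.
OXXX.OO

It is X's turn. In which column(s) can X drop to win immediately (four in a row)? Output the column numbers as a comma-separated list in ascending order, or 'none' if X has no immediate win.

Answer: 4

Derivation:
col 0: drop X → no win
col 1: drop X → no win
col 2: drop X → no win
col 3: drop X → no win
col 4: drop X → WIN!
col 5: drop X → no win
col 6: drop X → no win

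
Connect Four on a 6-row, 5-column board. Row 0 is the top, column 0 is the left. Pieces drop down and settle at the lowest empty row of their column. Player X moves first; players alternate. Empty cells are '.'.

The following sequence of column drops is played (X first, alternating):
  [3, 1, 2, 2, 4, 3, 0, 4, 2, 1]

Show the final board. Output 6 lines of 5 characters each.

Move 1: X drops in col 3, lands at row 5
Move 2: O drops in col 1, lands at row 5
Move 3: X drops in col 2, lands at row 5
Move 4: O drops in col 2, lands at row 4
Move 5: X drops in col 4, lands at row 5
Move 6: O drops in col 3, lands at row 4
Move 7: X drops in col 0, lands at row 5
Move 8: O drops in col 4, lands at row 4
Move 9: X drops in col 2, lands at row 3
Move 10: O drops in col 1, lands at row 4

Answer: .....
.....
.....
..X..
.OOOO
XOXXX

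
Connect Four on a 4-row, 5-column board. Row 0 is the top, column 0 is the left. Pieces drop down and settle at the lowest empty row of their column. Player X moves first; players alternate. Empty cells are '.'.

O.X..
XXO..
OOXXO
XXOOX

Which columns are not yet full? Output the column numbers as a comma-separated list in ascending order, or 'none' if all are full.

Answer: 1,3,4

Derivation:
col 0: top cell = 'O' → FULL
col 1: top cell = '.' → open
col 2: top cell = 'X' → FULL
col 3: top cell = '.' → open
col 4: top cell = '.' → open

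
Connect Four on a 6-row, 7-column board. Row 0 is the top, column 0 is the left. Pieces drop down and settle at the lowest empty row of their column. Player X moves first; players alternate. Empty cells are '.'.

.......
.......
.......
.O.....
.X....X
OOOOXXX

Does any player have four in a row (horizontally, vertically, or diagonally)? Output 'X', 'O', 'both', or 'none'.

O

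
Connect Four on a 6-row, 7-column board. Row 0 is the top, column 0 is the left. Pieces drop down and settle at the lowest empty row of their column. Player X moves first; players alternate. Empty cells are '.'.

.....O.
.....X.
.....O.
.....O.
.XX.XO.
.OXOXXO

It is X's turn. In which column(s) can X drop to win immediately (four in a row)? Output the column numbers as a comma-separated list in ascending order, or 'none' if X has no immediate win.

Answer: 3

Derivation:
col 0: drop X → no win
col 1: drop X → no win
col 2: drop X → no win
col 3: drop X → WIN!
col 4: drop X → no win
col 6: drop X → no win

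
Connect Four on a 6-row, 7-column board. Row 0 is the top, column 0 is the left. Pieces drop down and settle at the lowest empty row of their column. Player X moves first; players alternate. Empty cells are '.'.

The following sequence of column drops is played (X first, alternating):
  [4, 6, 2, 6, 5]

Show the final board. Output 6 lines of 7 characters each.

Answer: .......
.......
.......
.......
......O
..X.XXO

Derivation:
Move 1: X drops in col 4, lands at row 5
Move 2: O drops in col 6, lands at row 5
Move 3: X drops in col 2, lands at row 5
Move 4: O drops in col 6, lands at row 4
Move 5: X drops in col 5, lands at row 5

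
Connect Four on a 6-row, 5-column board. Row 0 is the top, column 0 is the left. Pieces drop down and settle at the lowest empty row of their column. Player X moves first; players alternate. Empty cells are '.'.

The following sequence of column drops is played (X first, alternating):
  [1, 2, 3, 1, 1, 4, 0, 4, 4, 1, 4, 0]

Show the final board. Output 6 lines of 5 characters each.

Move 1: X drops in col 1, lands at row 5
Move 2: O drops in col 2, lands at row 5
Move 3: X drops in col 3, lands at row 5
Move 4: O drops in col 1, lands at row 4
Move 5: X drops in col 1, lands at row 3
Move 6: O drops in col 4, lands at row 5
Move 7: X drops in col 0, lands at row 5
Move 8: O drops in col 4, lands at row 4
Move 9: X drops in col 4, lands at row 3
Move 10: O drops in col 1, lands at row 2
Move 11: X drops in col 4, lands at row 2
Move 12: O drops in col 0, lands at row 4

Answer: .....
.....
.O..X
.X..X
OO..O
XXOXO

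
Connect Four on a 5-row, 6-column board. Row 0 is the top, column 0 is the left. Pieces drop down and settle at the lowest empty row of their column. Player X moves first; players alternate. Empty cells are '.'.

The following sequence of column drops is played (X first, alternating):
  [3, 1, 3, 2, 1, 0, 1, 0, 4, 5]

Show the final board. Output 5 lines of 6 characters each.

Answer: ......
......
.X....
OX.X..
OOOXXO

Derivation:
Move 1: X drops in col 3, lands at row 4
Move 2: O drops in col 1, lands at row 4
Move 3: X drops in col 3, lands at row 3
Move 4: O drops in col 2, lands at row 4
Move 5: X drops in col 1, lands at row 3
Move 6: O drops in col 0, lands at row 4
Move 7: X drops in col 1, lands at row 2
Move 8: O drops in col 0, lands at row 3
Move 9: X drops in col 4, lands at row 4
Move 10: O drops in col 5, lands at row 4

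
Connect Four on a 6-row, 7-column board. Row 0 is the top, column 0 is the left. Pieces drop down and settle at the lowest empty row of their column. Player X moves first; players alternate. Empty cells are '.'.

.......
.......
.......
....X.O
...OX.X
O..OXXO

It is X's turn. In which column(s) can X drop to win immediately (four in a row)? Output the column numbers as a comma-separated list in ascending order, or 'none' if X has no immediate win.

col 0: drop X → no win
col 1: drop X → no win
col 2: drop X → no win
col 3: drop X → no win
col 4: drop X → WIN!
col 5: drop X → no win
col 6: drop X → no win

Answer: 4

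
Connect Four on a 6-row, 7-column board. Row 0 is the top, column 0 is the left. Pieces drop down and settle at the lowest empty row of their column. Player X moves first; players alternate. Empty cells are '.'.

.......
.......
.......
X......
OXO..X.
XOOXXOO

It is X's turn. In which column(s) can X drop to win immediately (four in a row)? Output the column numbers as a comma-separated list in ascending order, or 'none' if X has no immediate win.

col 0: drop X → no win
col 1: drop X → no win
col 2: drop X → no win
col 3: drop X → no win
col 4: drop X → no win
col 5: drop X → no win
col 6: drop X → no win

Answer: none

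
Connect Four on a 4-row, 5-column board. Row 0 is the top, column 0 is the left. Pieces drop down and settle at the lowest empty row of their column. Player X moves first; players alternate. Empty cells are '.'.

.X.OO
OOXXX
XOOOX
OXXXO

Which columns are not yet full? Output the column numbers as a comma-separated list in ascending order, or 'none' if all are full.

Answer: 0,2

Derivation:
col 0: top cell = '.' → open
col 1: top cell = 'X' → FULL
col 2: top cell = '.' → open
col 3: top cell = 'O' → FULL
col 4: top cell = 'O' → FULL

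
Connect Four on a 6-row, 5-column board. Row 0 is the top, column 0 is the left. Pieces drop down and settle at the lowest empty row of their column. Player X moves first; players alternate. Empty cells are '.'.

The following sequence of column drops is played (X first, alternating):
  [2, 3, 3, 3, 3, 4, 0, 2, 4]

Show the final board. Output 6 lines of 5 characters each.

Move 1: X drops in col 2, lands at row 5
Move 2: O drops in col 3, lands at row 5
Move 3: X drops in col 3, lands at row 4
Move 4: O drops in col 3, lands at row 3
Move 5: X drops in col 3, lands at row 2
Move 6: O drops in col 4, lands at row 5
Move 7: X drops in col 0, lands at row 5
Move 8: O drops in col 2, lands at row 4
Move 9: X drops in col 4, lands at row 4

Answer: .....
.....
...X.
...O.
..OXX
X.XOO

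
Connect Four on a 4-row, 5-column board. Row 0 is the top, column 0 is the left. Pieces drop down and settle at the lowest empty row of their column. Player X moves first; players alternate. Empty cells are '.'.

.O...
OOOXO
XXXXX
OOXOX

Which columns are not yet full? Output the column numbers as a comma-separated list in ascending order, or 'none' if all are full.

col 0: top cell = '.' → open
col 1: top cell = 'O' → FULL
col 2: top cell = '.' → open
col 3: top cell = '.' → open
col 4: top cell = '.' → open

Answer: 0,2,3,4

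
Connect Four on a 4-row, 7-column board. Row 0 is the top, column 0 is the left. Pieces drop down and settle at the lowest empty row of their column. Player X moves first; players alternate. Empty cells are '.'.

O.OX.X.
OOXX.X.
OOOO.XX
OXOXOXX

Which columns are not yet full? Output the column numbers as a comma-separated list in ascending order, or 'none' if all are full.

col 0: top cell = 'O' → FULL
col 1: top cell = '.' → open
col 2: top cell = 'O' → FULL
col 3: top cell = 'X' → FULL
col 4: top cell = '.' → open
col 5: top cell = 'X' → FULL
col 6: top cell = '.' → open

Answer: 1,4,6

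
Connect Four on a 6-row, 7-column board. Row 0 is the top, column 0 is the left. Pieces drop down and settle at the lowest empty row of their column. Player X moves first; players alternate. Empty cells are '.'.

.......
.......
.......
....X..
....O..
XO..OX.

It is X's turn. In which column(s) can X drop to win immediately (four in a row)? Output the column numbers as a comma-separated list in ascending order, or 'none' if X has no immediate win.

Answer: none

Derivation:
col 0: drop X → no win
col 1: drop X → no win
col 2: drop X → no win
col 3: drop X → no win
col 4: drop X → no win
col 5: drop X → no win
col 6: drop X → no win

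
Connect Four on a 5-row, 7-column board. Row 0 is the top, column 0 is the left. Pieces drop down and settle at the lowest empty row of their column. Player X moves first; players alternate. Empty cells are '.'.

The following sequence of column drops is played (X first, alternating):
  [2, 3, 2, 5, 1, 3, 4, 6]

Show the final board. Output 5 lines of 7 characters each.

Answer: .......
.......
.......
..XO...
.XXOXOO

Derivation:
Move 1: X drops in col 2, lands at row 4
Move 2: O drops in col 3, lands at row 4
Move 3: X drops in col 2, lands at row 3
Move 4: O drops in col 5, lands at row 4
Move 5: X drops in col 1, lands at row 4
Move 6: O drops in col 3, lands at row 3
Move 7: X drops in col 4, lands at row 4
Move 8: O drops in col 6, lands at row 4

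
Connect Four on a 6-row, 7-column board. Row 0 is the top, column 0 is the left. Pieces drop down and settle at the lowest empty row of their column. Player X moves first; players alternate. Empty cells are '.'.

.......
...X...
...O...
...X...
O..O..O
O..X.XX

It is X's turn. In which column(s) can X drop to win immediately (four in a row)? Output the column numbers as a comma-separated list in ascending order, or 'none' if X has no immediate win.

col 0: drop X → no win
col 1: drop X → no win
col 2: drop X → no win
col 3: drop X → no win
col 4: drop X → WIN!
col 5: drop X → no win
col 6: drop X → no win

Answer: 4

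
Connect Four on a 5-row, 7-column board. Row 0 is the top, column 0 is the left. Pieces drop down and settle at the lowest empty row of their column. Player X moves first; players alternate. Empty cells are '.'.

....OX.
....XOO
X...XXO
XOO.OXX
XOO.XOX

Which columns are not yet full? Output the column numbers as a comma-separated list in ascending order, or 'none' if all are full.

Answer: 0,1,2,3,6

Derivation:
col 0: top cell = '.' → open
col 1: top cell = '.' → open
col 2: top cell = '.' → open
col 3: top cell = '.' → open
col 4: top cell = 'O' → FULL
col 5: top cell = 'X' → FULL
col 6: top cell = '.' → open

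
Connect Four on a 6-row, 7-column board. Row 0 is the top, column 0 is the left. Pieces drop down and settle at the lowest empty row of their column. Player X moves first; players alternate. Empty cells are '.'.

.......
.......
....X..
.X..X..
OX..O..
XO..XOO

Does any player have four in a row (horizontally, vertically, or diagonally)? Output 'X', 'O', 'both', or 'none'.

none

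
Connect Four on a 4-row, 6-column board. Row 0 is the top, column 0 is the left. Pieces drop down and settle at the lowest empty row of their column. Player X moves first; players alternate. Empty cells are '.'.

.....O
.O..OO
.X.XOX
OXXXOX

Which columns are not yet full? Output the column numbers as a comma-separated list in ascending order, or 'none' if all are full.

Answer: 0,1,2,3,4

Derivation:
col 0: top cell = '.' → open
col 1: top cell = '.' → open
col 2: top cell = '.' → open
col 3: top cell = '.' → open
col 4: top cell = '.' → open
col 5: top cell = 'O' → FULL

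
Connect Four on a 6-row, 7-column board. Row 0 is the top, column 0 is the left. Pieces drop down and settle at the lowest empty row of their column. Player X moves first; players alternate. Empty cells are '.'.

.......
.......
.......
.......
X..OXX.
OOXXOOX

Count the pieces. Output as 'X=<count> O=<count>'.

X=6 O=5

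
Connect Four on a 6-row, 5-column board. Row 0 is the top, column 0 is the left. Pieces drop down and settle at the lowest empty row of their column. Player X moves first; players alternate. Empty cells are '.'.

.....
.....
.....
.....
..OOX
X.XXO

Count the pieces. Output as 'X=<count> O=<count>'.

X=4 O=3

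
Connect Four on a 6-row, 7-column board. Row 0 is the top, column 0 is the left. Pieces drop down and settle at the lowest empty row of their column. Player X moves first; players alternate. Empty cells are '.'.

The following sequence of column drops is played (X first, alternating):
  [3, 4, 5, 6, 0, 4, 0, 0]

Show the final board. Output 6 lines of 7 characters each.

Answer: .......
.......
.......
O......
X...O..
X..XOXO

Derivation:
Move 1: X drops in col 3, lands at row 5
Move 2: O drops in col 4, lands at row 5
Move 3: X drops in col 5, lands at row 5
Move 4: O drops in col 6, lands at row 5
Move 5: X drops in col 0, lands at row 5
Move 6: O drops in col 4, lands at row 4
Move 7: X drops in col 0, lands at row 4
Move 8: O drops in col 0, lands at row 3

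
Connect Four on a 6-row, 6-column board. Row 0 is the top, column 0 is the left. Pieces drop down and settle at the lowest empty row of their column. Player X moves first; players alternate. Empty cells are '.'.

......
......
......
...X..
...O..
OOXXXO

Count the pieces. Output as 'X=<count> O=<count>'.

X=4 O=4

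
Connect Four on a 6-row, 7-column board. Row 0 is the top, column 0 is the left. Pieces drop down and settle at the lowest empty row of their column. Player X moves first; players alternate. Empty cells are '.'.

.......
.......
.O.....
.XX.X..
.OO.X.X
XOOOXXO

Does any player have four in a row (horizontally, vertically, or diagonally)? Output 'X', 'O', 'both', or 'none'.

none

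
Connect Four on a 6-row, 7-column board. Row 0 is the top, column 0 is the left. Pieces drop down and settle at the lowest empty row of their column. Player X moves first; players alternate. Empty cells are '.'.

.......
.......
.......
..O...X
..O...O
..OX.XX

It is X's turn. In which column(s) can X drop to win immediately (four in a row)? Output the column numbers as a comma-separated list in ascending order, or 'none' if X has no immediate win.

Answer: 4

Derivation:
col 0: drop X → no win
col 1: drop X → no win
col 2: drop X → no win
col 3: drop X → no win
col 4: drop X → WIN!
col 5: drop X → no win
col 6: drop X → no win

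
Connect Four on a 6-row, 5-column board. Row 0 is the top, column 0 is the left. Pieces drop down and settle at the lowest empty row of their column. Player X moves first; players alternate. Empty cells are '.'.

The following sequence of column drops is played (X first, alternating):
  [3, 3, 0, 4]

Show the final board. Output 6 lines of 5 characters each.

Answer: .....
.....
.....
.....
...O.
X..XO

Derivation:
Move 1: X drops in col 3, lands at row 5
Move 2: O drops in col 3, lands at row 4
Move 3: X drops in col 0, lands at row 5
Move 4: O drops in col 4, lands at row 5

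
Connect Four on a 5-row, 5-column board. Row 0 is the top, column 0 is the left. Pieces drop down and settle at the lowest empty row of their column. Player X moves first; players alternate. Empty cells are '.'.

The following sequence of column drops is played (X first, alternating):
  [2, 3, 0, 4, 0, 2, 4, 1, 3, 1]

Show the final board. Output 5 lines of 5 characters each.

Answer: .....
.....
.....
XOOXX
XOXOO

Derivation:
Move 1: X drops in col 2, lands at row 4
Move 2: O drops in col 3, lands at row 4
Move 3: X drops in col 0, lands at row 4
Move 4: O drops in col 4, lands at row 4
Move 5: X drops in col 0, lands at row 3
Move 6: O drops in col 2, lands at row 3
Move 7: X drops in col 4, lands at row 3
Move 8: O drops in col 1, lands at row 4
Move 9: X drops in col 3, lands at row 3
Move 10: O drops in col 1, lands at row 3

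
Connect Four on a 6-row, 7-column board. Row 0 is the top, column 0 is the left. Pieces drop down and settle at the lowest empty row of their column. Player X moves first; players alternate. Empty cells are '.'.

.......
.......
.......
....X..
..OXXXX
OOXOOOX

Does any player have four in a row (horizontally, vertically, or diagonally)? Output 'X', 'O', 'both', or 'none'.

X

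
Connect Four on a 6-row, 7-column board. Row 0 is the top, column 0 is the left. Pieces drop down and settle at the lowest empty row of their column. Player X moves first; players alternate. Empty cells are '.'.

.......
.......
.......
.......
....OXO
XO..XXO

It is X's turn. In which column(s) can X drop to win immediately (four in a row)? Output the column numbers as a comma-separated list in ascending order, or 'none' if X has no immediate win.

Answer: none

Derivation:
col 0: drop X → no win
col 1: drop X → no win
col 2: drop X → no win
col 3: drop X → no win
col 4: drop X → no win
col 5: drop X → no win
col 6: drop X → no win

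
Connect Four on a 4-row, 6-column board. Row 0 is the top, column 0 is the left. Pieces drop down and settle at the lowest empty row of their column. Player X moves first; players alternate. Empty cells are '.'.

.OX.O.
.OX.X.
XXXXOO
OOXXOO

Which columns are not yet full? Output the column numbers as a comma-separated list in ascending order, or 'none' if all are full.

Answer: 0,3,5

Derivation:
col 0: top cell = '.' → open
col 1: top cell = 'O' → FULL
col 2: top cell = 'X' → FULL
col 3: top cell = '.' → open
col 4: top cell = 'O' → FULL
col 5: top cell = '.' → open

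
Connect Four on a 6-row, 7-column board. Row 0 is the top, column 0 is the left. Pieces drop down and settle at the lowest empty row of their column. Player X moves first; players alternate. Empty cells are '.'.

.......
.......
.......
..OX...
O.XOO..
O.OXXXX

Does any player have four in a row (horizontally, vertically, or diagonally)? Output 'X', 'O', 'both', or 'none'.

X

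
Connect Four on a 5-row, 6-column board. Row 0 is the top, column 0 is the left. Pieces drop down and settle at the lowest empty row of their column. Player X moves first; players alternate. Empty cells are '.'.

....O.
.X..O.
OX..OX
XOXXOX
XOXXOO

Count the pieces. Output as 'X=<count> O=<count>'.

X=10 O=9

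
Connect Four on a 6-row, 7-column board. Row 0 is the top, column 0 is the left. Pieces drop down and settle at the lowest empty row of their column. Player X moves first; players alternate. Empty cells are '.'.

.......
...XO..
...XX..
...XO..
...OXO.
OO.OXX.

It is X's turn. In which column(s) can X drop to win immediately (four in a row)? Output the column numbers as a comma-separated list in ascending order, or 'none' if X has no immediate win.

Answer: 3

Derivation:
col 0: drop X → no win
col 1: drop X → no win
col 2: drop X → no win
col 3: drop X → WIN!
col 4: drop X → no win
col 5: drop X → no win
col 6: drop X → no win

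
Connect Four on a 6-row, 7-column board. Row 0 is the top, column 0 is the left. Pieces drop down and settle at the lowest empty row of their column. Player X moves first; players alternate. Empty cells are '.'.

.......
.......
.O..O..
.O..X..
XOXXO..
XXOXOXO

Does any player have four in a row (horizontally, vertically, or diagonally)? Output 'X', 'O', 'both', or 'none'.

none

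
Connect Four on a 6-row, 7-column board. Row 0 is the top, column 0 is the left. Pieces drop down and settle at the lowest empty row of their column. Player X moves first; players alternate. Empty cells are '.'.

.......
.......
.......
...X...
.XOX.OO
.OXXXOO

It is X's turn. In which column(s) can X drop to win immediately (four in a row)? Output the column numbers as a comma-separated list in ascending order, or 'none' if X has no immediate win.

Answer: 3

Derivation:
col 0: drop X → no win
col 1: drop X → no win
col 2: drop X → no win
col 3: drop X → WIN!
col 4: drop X → no win
col 5: drop X → no win
col 6: drop X → no win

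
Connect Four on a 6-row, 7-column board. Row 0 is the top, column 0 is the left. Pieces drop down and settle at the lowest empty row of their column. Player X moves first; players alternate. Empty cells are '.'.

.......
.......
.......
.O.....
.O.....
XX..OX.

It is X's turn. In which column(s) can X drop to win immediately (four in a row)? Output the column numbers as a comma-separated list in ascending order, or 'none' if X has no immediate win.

Answer: none

Derivation:
col 0: drop X → no win
col 1: drop X → no win
col 2: drop X → no win
col 3: drop X → no win
col 4: drop X → no win
col 5: drop X → no win
col 6: drop X → no win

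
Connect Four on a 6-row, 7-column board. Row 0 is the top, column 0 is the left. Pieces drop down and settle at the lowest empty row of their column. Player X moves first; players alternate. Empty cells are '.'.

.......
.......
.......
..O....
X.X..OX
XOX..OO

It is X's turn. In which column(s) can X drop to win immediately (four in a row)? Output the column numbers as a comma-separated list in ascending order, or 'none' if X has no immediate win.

col 0: drop X → no win
col 1: drop X → no win
col 2: drop X → no win
col 3: drop X → no win
col 4: drop X → no win
col 5: drop X → no win
col 6: drop X → no win

Answer: none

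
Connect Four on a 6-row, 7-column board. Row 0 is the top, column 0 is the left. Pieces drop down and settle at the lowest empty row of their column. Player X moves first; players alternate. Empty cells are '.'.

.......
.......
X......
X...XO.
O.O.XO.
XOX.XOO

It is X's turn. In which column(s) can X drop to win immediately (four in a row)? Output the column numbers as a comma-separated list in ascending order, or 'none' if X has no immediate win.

col 0: drop X → no win
col 1: drop X → no win
col 2: drop X → no win
col 3: drop X → no win
col 4: drop X → WIN!
col 5: drop X → no win
col 6: drop X → no win

Answer: 4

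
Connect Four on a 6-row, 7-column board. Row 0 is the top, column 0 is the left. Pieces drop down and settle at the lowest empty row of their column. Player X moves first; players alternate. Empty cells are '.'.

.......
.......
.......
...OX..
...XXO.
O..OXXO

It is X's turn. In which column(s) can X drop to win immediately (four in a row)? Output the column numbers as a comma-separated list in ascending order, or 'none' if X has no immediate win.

Answer: 4

Derivation:
col 0: drop X → no win
col 1: drop X → no win
col 2: drop X → no win
col 3: drop X → no win
col 4: drop X → WIN!
col 5: drop X → no win
col 6: drop X → no win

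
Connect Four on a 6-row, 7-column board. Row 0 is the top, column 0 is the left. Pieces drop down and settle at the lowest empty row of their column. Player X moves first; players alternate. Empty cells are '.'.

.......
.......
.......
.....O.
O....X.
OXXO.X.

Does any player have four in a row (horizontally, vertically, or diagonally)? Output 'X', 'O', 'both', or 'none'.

none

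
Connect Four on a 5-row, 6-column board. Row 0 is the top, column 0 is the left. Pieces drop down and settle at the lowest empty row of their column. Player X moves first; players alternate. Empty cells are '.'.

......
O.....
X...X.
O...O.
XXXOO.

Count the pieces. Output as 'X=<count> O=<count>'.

X=5 O=5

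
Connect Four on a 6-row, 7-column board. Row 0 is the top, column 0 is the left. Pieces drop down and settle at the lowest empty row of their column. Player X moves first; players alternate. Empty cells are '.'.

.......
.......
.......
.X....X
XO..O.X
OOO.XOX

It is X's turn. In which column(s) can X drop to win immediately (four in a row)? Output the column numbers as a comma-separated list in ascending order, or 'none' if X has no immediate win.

col 0: drop X → no win
col 1: drop X → no win
col 2: drop X → no win
col 3: drop X → no win
col 4: drop X → no win
col 5: drop X → no win
col 6: drop X → WIN!

Answer: 6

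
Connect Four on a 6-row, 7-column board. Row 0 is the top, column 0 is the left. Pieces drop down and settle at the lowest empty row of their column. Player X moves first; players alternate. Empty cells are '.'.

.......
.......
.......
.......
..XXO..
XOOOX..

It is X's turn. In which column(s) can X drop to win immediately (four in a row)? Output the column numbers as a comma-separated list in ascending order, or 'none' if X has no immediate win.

col 0: drop X → no win
col 1: drop X → no win
col 2: drop X → no win
col 3: drop X → no win
col 4: drop X → no win
col 5: drop X → no win
col 6: drop X → no win

Answer: none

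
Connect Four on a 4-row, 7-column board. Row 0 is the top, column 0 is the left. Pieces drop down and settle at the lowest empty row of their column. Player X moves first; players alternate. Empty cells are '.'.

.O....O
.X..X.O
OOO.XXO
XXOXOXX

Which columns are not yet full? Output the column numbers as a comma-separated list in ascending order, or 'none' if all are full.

Answer: 0,2,3,4,5

Derivation:
col 0: top cell = '.' → open
col 1: top cell = 'O' → FULL
col 2: top cell = '.' → open
col 3: top cell = '.' → open
col 4: top cell = '.' → open
col 5: top cell = '.' → open
col 6: top cell = 'O' → FULL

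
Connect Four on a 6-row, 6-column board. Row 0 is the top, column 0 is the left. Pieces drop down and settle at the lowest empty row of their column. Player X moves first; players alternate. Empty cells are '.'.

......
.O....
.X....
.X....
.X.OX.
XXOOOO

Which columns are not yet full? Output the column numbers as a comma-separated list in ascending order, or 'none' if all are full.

Answer: 0,1,2,3,4,5

Derivation:
col 0: top cell = '.' → open
col 1: top cell = '.' → open
col 2: top cell = '.' → open
col 3: top cell = '.' → open
col 4: top cell = '.' → open
col 5: top cell = '.' → open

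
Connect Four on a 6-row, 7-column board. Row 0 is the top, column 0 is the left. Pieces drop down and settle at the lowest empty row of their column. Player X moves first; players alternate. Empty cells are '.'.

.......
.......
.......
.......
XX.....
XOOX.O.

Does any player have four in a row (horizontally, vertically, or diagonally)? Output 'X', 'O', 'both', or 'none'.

none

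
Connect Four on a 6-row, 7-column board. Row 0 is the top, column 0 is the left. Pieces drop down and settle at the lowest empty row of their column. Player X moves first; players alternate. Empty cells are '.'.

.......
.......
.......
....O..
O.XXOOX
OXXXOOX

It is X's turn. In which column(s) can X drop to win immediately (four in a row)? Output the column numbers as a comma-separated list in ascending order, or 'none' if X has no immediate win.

Answer: none

Derivation:
col 0: drop X → no win
col 1: drop X → no win
col 2: drop X → no win
col 3: drop X → no win
col 4: drop X → no win
col 5: drop X → no win
col 6: drop X → no win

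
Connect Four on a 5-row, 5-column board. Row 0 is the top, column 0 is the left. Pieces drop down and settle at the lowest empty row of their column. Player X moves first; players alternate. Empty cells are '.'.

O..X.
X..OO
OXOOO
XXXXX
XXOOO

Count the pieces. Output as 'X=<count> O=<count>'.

X=10 O=10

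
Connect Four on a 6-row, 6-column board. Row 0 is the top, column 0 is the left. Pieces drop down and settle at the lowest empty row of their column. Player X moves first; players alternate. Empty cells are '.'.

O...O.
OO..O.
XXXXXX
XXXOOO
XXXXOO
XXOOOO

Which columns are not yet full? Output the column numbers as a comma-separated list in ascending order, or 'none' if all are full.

col 0: top cell = 'O' → FULL
col 1: top cell = '.' → open
col 2: top cell = '.' → open
col 3: top cell = '.' → open
col 4: top cell = 'O' → FULL
col 5: top cell = '.' → open

Answer: 1,2,3,5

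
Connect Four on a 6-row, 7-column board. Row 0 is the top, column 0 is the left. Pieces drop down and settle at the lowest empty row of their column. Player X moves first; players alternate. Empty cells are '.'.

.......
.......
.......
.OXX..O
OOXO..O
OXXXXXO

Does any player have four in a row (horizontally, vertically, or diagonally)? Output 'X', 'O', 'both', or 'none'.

X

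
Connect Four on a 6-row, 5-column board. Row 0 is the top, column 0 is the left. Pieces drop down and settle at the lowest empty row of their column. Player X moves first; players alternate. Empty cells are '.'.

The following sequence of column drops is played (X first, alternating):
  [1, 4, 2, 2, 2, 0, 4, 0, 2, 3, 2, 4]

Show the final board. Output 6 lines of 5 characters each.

Answer: .....
..X..
..X..
..X.O
O.O.X
OXXOO

Derivation:
Move 1: X drops in col 1, lands at row 5
Move 2: O drops in col 4, lands at row 5
Move 3: X drops in col 2, lands at row 5
Move 4: O drops in col 2, lands at row 4
Move 5: X drops in col 2, lands at row 3
Move 6: O drops in col 0, lands at row 5
Move 7: X drops in col 4, lands at row 4
Move 8: O drops in col 0, lands at row 4
Move 9: X drops in col 2, lands at row 2
Move 10: O drops in col 3, lands at row 5
Move 11: X drops in col 2, lands at row 1
Move 12: O drops in col 4, lands at row 3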